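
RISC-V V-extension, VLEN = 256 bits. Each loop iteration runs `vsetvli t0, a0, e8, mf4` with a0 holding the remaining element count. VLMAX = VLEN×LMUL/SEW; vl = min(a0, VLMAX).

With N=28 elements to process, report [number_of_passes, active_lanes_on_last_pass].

[iterations, last_vl] = [4, 4]

lanes per group: 256·1/4/8 = 8
iterations = ceil(28/8) = 4; final-pass vl = 4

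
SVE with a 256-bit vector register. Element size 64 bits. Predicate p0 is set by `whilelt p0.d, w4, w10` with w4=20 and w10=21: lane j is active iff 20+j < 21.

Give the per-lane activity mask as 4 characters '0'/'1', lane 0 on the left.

predicate = 1000

register lanes = 256/64 = 4
whilelt: lane j active iff 20+j < 21 → j < 1 → 1 active
bits (lane 0 leftmost): 1000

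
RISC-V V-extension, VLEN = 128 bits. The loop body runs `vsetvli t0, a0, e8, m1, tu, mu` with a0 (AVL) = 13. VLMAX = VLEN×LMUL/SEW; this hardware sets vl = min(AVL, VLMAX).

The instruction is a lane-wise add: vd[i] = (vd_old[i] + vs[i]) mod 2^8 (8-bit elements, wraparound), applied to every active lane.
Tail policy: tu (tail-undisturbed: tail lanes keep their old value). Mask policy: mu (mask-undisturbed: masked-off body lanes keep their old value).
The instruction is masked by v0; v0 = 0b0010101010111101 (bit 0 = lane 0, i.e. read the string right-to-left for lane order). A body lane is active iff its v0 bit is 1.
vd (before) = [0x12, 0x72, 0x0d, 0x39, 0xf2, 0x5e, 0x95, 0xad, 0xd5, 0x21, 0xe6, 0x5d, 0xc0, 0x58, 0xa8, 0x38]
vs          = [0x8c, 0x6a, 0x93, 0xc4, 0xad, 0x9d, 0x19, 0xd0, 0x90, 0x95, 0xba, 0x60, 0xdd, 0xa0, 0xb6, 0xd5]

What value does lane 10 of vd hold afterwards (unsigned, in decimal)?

vd[10] = 230

VLMAX = (128 × 1) / 8 = 16 lanes
vl = min(AVL, VLMAX) = min(13, 16) = 13
lane  0: add(0x12,0x8c) ⇒ 0x9e
lane  1: mask-off/keep ⇒ 0x72
lane  2: add(0x0d,0x93) ⇒ 0xa0
lane  3: add(0x39,0xc4) ⇒ 0xfd
lane  4: add(0xf2,0xad) ⇒ 0x9f
lane  5: add(0x5e,0x9d) ⇒ 0xfb
lane  6: mask-off/keep ⇒ 0x95
lane  7: add(0xad,0xd0) ⇒ 0x7d
lane  8: mask-off/keep ⇒ 0xd5
lane  9: add(0x21,0x95) ⇒ 0xb6
lane 10: mask-off/keep ⇒ 0xe6
lane 11: add(0x5d,0x60) ⇒ 0xbd
lane 12: mask-off/keep ⇒ 0xc0
lane 13: tail/keep ⇒ 0x58
lane 14: tail/keep ⇒ 0xa8
lane 15: tail/keep ⇒ 0x38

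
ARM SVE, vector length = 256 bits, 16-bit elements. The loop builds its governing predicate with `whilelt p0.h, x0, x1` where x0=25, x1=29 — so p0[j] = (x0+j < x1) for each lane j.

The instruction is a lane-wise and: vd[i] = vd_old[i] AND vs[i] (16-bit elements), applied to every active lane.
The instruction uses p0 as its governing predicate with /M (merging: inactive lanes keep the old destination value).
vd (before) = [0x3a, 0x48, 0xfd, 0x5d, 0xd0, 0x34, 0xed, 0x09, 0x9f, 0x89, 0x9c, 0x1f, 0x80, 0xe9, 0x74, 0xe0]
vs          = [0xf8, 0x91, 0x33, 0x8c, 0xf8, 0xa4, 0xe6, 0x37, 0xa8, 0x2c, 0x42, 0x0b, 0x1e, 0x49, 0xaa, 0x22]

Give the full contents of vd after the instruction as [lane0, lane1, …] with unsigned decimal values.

vd = [56, 0, 49, 12, 208, 52, 237, 9, 159, 137, 156, 31, 128, 233, 116, 224]

256-bit reg / 16-bit elem → 16 lanes
p0[j] = (25+j < 29); true for j=0..3 → 4 lanes set
lane  0: and(0x3a,0xf8) ⇒ 0x38
lane  1: and(0x48,0x91) ⇒ 0x00
lane  2: and(0xfd,0x33) ⇒ 0x31
lane  3: and(0x5d,0x8c) ⇒ 0x0c
lane  4: tail/keep ⇒ 0xd0
lane  5: tail/keep ⇒ 0x34
lane  6: tail/keep ⇒ 0xed
lane  7: tail/keep ⇒ 0x09
lane  8: tail/keep ⇒ 0x9f
lane  9: tail/keep ⇒ 0x89
lane 10: tail/keep ⇒ 0x9c
lane 11: tail/keep ⇒ 0x1f
lane 12: tail/keep ⇒ 0x80
lane 13: tail/keep ⇒ 0xe9
lane 14: tail/keep ⇒ 0x74
lane 15: tail/keep ⇒ 0xe0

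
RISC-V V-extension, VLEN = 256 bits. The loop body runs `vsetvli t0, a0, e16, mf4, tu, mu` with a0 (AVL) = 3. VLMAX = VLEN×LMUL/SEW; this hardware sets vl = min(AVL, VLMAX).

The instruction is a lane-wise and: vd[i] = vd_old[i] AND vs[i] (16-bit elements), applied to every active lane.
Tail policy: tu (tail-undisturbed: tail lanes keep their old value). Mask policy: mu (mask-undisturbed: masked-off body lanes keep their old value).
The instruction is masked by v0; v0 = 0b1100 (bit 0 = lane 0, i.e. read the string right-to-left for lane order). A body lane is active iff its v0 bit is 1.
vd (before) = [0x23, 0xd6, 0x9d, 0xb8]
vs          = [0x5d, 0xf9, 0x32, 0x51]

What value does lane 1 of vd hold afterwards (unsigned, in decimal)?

vd[1] = 214

VLMAX = (256 × 1/4) / 16 = 4 lanes
vl = min(AVL, VLMAX) = min(3, 4) = 3
  i=0: mask-off/keep → 35
  i=1: mask-off/keep → 214
  i=2: and(0x9d,0x32) → 16
  i=3: tail/keep → 184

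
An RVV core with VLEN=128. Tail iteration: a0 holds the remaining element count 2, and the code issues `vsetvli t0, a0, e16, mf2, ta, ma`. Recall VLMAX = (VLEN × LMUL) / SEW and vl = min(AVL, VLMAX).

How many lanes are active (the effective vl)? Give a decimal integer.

lanes per group: 128·1/2/16 = 4
AVL=2 ≤ VLMAX=4, so vl = 2

vl = 2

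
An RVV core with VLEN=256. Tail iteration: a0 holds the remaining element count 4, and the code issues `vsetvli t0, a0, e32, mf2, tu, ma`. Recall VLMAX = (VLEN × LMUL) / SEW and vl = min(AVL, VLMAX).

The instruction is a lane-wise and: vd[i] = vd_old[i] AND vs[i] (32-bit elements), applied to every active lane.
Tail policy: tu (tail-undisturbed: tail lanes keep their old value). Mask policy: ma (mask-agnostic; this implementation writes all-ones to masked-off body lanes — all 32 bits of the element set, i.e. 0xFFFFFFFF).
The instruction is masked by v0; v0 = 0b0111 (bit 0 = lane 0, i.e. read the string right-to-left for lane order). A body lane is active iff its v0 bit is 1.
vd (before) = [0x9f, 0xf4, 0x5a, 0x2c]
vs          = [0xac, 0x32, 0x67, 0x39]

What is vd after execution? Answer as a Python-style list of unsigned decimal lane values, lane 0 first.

vd = [140, 48, 66, 4294967295]

VLMAX = (256 × 1/2) / 32 = 4 lanes
vl = min(AVL, VLMAX) = min(4, 4) = 4
[0] and(0x9f,0xac) = 0x8c
[1] and(0xf4,0x32) = 0x30
[2] and(0x5a,0x67) = 0x42
[3] mask-off/ones = 0xffffffff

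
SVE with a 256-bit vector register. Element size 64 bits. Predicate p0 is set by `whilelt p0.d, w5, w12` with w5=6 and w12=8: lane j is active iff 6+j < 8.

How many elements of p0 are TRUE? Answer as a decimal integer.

lane count: 256 div 64 = 4
p0[j] = (6+j < 8); true for j=0..1 → 2 lanes set

vl = 2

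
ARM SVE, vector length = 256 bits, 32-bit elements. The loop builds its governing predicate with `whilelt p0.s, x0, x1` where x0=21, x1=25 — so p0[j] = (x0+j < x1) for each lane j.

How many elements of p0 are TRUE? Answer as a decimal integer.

register lanes = 256/32 = 8
p0[j] = (21+j < 25); true for j=0..3 → 4 lanes set

vl = 4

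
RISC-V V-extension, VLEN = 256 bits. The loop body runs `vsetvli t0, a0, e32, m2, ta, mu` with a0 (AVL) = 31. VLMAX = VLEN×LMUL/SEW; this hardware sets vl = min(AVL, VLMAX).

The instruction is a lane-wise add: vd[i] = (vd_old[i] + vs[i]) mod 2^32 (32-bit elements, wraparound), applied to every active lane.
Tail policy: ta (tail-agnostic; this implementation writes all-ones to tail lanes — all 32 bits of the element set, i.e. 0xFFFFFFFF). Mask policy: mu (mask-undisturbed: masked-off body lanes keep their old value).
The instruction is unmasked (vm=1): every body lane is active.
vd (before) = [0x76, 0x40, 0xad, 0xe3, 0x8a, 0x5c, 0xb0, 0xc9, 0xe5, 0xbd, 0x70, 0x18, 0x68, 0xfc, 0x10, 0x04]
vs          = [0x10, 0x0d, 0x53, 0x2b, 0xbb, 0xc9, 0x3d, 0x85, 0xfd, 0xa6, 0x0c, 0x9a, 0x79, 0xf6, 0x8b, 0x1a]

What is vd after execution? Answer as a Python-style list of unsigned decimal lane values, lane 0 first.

VLMAX = (256 × 2) / 32 = 16 lanes
vl ← min(31, 16) = 16
  i=0: add(0x76,0x10) → 134
  i=1: add(0x40,0x0d) → 77
  i=2: add(0xad,0x53) → 256
  i=3: add(0xe3,0x2b) → 270
  i=4: add(0x8a,0xbb) → 325
  i=5: add(0x5c,0xc9) → 293
  i=6: add(0xb0,0x3d) → 237
  i=7: add(0xc9,0x85) → 334
  i=8: add(0xe5,0xfd) → 482
  i=9: add(0xbd,0xa6) → 355
  i=10: add(0x70,0x0c) → 124
  i=11: add(0x18,0x9a) → 178
  i=12: add(0x68,0x79) → 225
  i=13: add(0xfc,0xf6) → 498
  i=14: add(0x10,0x8b) → 155
  i=15: add(0x04,0x1a) → 30

vd = [134, 77, 256, 270, 325, 293, 237, 334, 482, 355, 124, 178, 225, 498, 155, 30]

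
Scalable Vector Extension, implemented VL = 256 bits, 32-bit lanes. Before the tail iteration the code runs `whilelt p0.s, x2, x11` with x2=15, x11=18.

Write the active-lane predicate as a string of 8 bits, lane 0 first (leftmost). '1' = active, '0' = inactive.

lane count: 256 div 32 = 8
whilelt: lane j active iff 15+j < 18 → j < 3 → 3 active
bits (lane 0 leftmost): 11100000

predicate = 11100000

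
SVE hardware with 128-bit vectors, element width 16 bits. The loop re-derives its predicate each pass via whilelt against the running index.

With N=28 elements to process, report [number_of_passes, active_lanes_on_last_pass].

[iterations, last_vl] = [4, 4]

register lanes = 128/16 = 8
iterations = ceil(28/8) = 4; final-pass vl = 4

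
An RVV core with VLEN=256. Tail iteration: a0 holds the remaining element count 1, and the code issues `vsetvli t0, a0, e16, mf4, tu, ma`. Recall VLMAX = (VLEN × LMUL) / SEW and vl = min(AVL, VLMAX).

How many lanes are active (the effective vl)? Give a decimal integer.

vl = 1

lanes per group: 256·1/4/16 = 4
vl = min(AVL, VLMAX) = min(1, 4) = 1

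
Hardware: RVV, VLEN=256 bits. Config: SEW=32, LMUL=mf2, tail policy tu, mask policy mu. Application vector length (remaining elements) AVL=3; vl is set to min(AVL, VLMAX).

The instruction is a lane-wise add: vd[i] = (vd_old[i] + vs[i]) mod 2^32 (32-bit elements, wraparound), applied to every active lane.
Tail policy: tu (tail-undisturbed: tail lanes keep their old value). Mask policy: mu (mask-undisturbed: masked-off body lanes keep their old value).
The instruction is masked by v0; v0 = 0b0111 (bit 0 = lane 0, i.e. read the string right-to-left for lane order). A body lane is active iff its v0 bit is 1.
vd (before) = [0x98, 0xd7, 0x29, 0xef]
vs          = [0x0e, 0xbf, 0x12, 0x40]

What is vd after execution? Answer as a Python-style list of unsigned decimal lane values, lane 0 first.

vd = [166, 406, 59, 239]

VLMAX = VLEN×LMUL/SEW = 256×1/2/32 = 4
AVL=3 ≤ VLMAX=4, so vl = 3
  i=0: add(0x98,0x0e) → 166
  i=1: add(0xd7,0xbf) → 406
  i=2: add(0x29,0x12) → 59
  i=3: tail/keep → 239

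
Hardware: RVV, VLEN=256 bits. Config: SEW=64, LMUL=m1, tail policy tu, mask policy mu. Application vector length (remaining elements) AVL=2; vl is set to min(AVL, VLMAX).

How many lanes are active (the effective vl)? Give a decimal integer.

vl = 2

VLMAX = (256 × 1) / 64 = 4 lanes
AVL=2 ≤ VLMAX=4, so vl = 2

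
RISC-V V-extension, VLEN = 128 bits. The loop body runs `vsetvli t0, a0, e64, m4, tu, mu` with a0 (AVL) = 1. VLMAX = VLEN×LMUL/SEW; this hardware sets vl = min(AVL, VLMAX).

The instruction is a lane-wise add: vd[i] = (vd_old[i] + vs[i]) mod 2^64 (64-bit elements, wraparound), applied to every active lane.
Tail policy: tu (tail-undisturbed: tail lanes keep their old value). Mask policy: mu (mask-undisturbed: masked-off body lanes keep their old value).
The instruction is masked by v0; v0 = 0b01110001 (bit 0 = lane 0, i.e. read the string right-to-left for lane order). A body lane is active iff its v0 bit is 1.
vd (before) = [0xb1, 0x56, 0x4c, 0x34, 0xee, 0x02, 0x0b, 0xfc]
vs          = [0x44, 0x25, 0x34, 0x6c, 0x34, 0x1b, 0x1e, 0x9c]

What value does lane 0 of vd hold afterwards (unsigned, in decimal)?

vd[0] = 245

lanes per group: 128·4/64 = 8
vl ← min(1, 8) = 1
vd[0] add(0xb1,0x44) -> 0xf5
vd[1] tail/keep -> 0x56
vd[2] tail/keep -> 0x4c
vd[3] tail/keep -> 0x34
vd[4] tail/keep -> 0xee
vd[5] tail/keep -> 0x02
vd[6] tail/keep -> 0x0b
vd[7] tail/keep -> 0xfc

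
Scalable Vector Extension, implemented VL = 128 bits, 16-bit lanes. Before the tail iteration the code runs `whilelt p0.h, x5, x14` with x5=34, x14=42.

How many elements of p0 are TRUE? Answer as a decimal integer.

128-bit reg / 16-bit elem → 8 lanes
active while 34+j < 42, i.e. j ∈ [0,8) capped at 8 ⇒ 8

vl = 8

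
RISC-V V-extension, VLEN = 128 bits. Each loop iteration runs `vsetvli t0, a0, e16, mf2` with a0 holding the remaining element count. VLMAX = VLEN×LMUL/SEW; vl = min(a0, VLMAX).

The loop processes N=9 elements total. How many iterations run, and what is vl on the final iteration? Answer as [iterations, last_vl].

VLMAX = (128 × 1/2) / 16 = 4 lanes
9 elements at 4/iter → 3 passes, remainder 1 on the last

[iterations, last_vl] = [3, 1]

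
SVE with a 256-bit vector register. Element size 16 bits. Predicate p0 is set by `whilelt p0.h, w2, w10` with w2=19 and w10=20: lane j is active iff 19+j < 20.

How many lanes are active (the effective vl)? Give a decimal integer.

lane count: 256 div 16 = 16
whilelt: lane j active iff 19+j < 20 → j < 1 → 1 active

vl = 1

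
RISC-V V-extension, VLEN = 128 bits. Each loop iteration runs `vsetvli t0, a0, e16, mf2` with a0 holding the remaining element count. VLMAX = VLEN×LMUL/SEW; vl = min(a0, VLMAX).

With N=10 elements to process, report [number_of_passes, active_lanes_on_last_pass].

lanes per group: 128·1/2/16 = 4
10 elements at 4/iter → 3 passes, remainder 2 on the last

[iterations, last_vl] = [3, 2]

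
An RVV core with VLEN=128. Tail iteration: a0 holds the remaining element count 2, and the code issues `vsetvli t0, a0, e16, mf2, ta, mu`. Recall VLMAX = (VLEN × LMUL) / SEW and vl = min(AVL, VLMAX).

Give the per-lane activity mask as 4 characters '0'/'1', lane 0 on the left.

VLMAX = (128 × 1/2) / 16 = 4 lanes
vl ← min(2, 4) = 2
bits (lane 0 leftmost): 1100

predicate = 1100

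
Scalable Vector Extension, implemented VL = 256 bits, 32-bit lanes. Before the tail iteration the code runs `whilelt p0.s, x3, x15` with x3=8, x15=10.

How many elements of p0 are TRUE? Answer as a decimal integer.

lane count: 256 div 32 = 8
active while 8+j < 10, i.e. j ∈ [0,2) capped at 8 ⇒ 2

vl = 2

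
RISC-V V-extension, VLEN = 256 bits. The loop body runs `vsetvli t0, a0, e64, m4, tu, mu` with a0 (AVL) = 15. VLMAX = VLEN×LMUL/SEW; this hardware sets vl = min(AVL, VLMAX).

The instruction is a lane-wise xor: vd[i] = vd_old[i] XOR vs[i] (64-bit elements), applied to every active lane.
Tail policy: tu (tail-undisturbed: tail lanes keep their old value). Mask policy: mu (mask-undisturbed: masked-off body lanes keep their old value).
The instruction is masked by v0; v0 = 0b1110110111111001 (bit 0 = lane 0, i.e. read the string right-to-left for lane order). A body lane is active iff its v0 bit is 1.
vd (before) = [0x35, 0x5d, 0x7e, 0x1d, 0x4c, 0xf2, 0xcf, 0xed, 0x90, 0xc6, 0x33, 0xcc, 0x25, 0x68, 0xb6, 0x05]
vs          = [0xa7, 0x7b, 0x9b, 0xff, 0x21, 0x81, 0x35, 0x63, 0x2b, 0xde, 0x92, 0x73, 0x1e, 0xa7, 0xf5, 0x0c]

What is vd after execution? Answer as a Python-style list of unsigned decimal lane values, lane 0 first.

vd = [146, 93, 126, 226, 109, 115, 250, 142, 187, 198, 161, 191, 37, 207, 67, 5]

VLMAX = VLEN×LMUL/SEW = 256×4/64 = 16
AVL=15 ≤ VLMAX=16, so vl = 15
vd[0] xor(0x35,0xa7) -> 0x92
vd[1] mask-off/keep -> 0x5d
vd[2] mask-off/keep -> 0x7e
vd[3] xor(0x1d,0xff) -> 0xe2
vd[4] xor(0x4c,0x21) -> 0x6d
vd[5] xor(0xf2,0x81) -> 0x73
vd[6] xor(0xcf,0x35) -> 0xfa
vd[7] xor(0xed,0x63) -> 0x8e
vd[8] xor(0x90,0x2b) -> 0xbb
vd[9] mask-off/keep -> 0xc6
vd[10] xor(0x33,0x92) -> 0xa1
vd[11] xor(0xcc,0x73) -> 0xbf
vd[12] mask-off/keep -> 0x25
vd[13] xor(0x68,0xa7) -> 0xcf
vd[14] xor(0xb6,0xf5) -> 0x43
vd[15] tail/keep -> 0x05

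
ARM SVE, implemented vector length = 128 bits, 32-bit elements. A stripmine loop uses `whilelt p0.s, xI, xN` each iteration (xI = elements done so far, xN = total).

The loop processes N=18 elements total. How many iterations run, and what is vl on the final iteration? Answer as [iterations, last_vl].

lane count: 128 div 32 = 4
18 elements at 4/iter → 5 passes, remainder 2 on the last

[iterations, last_vl] = [5, 2]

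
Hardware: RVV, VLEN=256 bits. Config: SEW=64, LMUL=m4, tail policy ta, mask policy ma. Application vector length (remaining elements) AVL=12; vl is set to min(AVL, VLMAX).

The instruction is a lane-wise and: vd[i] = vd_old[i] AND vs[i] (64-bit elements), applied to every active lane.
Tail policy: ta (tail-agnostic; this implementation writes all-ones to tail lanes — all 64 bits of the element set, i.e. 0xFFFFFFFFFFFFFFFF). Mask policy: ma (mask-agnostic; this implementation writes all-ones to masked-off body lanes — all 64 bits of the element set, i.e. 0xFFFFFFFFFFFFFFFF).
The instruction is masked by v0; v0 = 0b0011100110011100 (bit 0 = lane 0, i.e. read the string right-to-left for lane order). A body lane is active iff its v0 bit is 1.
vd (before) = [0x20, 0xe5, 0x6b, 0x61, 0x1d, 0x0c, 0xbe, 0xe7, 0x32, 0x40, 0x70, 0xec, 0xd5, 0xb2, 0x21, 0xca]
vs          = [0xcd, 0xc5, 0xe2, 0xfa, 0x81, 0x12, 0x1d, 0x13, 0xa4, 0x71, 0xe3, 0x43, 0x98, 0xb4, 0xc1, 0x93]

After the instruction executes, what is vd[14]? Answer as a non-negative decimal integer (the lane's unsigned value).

vd[14] = 18446744073709551615

VLMAX = (256 × 4) / 64 = 16 lanes
vl ← min(12, 16) = 12
vd[0] mask-off/ones -> 0xffffffffffffffff
vd[1] mask-off/ones -> 0xffffffffffffffff
vd[2] and(0x6b,0xe2) -> 0x62
vd[3] and(0x61,0xfa) -> 0x60
vd[4] and(0x1d,0x81) -> 0x01
vd[5] mask-off/ones -> 0xffffffffffffffff
vd[6] mask-off/ones -> 0xffffffffffffffff
vd[7] and(0xe7,0x13) -> 0x03
vd[8] and(0x32,0xa4) -> 0x20
vd[9] mask-off/ones -> 0xffffffffffffffff
vd[10] mask-off/ones -> 0xffffffffffffffff
vd[11] and(0xec,0x43) -> 0x40
vd[12] tail/ones -> 0xffffffffffffffff
vd[13] tail/ones -> 0xffffffffffffffff
vd[14] tail/ones -> 0xffffffffffffffff
vd[15] tail/ones -> 0xffffffffffffffff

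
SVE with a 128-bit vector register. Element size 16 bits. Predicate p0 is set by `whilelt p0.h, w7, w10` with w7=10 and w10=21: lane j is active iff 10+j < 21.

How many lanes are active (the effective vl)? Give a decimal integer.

register lanes = 128/16 = 8
whilelt: lane j active iff 10+j < 21 → j < 11 → 8 active

vl = 8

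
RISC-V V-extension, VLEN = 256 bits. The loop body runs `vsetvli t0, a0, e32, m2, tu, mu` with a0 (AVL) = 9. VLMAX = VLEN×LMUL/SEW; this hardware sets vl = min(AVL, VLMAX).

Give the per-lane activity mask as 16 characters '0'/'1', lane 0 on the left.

predicate = 1111111110000000

VLMAX = VLEN×LMUL/SEW = 256×2/32 = 16
vl = min(AVL, VLMAX) = min(9, 16) = 9
bits (lane 0 leftmost): 1111111110000000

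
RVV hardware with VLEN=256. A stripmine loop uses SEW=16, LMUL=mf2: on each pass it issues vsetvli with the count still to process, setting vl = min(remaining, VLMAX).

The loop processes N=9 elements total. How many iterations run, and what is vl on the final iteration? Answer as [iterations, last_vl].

[iterations, last_vl] = [2, 1]

VLMAX = VLEN×LMUL/SEW = 256×1/2/16 = 8
iterations = ceil(9/8) = 2; final-pass vl = 1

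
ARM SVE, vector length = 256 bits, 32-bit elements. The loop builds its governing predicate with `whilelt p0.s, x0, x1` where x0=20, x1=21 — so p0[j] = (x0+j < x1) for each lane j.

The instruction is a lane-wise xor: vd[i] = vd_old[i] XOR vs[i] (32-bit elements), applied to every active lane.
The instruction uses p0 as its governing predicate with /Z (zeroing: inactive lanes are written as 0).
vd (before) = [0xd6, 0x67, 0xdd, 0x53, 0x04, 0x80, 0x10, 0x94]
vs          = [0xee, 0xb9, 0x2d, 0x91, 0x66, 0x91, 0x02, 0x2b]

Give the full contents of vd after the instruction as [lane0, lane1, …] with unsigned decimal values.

vd = [56, 0, 0, 0, 0, 0, 0, 0]

256-bit reg / 32-bit elem → 8 lanes
whilelt: lane j active iff 20+j < 21 → j < 1 → 1 active
vd[0] xor(0xd6,0xee) -> 0x38
vd[1] tail/zero -> 0x00
vd[2] tail/zero -> 0x00
vd[3] tail/zero -> 0x00
vd[4] tail/zero -> 0x00
vd[5] tail/zero -> 0x00
vd[6] tail/zero -> 0x00
vd[7] tail/zero -> 0x00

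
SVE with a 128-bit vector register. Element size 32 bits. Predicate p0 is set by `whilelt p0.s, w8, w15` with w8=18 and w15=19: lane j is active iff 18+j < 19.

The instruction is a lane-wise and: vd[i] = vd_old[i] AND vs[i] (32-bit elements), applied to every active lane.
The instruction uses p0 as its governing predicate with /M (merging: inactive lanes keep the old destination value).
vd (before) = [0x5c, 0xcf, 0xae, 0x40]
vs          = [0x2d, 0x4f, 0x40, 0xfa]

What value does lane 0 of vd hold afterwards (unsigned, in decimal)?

lane count: 128 div 32 = 4
whilelt: lane j active iff 18+j < 19 → j < 1 → 1 active
vd[0] and(0x5c,0x2d) -> 0x0c
vd[1] tail/keep -> 0xcf
vd[2] tail/keep -> 0xae
vd[3] tail/keep -> 0x40

vd[0] = 12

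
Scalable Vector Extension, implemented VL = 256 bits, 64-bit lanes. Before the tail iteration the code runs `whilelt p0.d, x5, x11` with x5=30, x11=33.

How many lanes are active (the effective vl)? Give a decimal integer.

vl = 3

register lanes = 256/64 = 4
p0[j] = (30+j < 33); true for j=0..2 → 3 lanes set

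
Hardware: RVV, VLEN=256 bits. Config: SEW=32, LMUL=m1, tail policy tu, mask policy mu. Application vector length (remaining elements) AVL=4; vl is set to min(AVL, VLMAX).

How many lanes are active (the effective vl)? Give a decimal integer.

VLMAX = VLEN×LMUL/SEW = 256×1/32 = 8
vl ← min(4, 8) = 4

vl = 4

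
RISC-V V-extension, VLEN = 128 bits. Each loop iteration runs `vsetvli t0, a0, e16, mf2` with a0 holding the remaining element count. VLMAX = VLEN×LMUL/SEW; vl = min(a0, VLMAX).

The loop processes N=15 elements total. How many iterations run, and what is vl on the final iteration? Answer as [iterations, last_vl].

[iterations, last_vl] = [4, 3]

lanes per group: 128·1/2/16 = 4
N=15: ⌈15/4⌉ = 4 iters; last vl = 15 − 3×4 = 3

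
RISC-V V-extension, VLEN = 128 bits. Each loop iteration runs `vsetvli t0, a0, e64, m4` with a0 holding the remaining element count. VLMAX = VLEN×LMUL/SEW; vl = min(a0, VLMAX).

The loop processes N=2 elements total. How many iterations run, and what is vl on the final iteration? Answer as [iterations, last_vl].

VLMAX = VLEN×LMUL/SEW = 128×4/64 = 8
iterations = ceil(2/8) = 1; final-pass vl = 2

[iterations, last_vl] = [1, 2]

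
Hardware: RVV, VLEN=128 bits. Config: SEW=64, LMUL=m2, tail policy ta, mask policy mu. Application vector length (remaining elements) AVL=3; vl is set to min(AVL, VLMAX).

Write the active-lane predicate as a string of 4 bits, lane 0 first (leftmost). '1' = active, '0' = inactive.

VLMAX = (128 × 2) / 64 = 4 lanes
vl ← min(3, 4) = 3
bits (lane 0 leftmost): 1110

predicate = 1110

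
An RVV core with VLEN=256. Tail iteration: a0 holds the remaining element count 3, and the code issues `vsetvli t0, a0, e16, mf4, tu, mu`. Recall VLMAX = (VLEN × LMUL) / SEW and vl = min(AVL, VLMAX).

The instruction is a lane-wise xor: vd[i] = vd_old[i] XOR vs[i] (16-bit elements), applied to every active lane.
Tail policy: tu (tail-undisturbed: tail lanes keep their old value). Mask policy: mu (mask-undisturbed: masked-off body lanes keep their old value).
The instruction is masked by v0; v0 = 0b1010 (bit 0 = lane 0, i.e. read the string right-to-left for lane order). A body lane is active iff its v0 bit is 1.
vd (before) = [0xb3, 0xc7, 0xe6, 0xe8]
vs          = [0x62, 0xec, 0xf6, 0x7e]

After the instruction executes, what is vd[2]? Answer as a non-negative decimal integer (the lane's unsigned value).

VLMAX = (256 × 1/4) / 16 = 4 lanes
vl = min(AVL, VLMAX) = min(3, 4) = 3
lane  0: mask-off/keep ⇒ 0xb3
lane  1: xor(0xc7,0xec) ⇒ 0x2b
lane  2: mask-off/keep ⇒ 0xe6
lane  3: tail/keep ⇒ 0xe8

vd[2] = 230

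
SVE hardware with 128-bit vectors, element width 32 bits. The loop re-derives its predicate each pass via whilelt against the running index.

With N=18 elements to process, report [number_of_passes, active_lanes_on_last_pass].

128-bit reg / 32-bit elem → 4 lanes
18 elements at 4/iter → 5 passes, remainder 2 on the last

[iterations, last_vl] = [5, 2]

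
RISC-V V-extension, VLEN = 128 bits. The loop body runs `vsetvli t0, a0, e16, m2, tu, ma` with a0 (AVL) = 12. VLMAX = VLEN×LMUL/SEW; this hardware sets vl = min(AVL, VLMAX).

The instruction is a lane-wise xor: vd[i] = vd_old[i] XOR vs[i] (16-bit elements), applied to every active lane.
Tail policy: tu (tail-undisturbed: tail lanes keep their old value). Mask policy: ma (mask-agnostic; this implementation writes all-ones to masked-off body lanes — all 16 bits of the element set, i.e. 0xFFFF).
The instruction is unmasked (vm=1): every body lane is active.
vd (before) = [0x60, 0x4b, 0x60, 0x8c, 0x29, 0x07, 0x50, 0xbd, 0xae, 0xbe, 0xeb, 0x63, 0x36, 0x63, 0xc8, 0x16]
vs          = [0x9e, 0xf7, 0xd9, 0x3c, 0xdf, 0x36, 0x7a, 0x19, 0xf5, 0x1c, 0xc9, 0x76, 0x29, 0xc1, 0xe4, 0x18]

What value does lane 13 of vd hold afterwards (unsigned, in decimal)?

vd[13] = 99

VLMAX = VLEN×LMUL/SEW = 128×2/16 = 16
vl = min(AVL, VLMAX) = min(12, 16) = 12
[0] xor(0x60,0x9e) = 0xfe
[1] xor(0x4b,0xf7) = 0xbc
[2] xor(0x60,0xd9) = 0xb9
[3] xor(0x8c,0x3c) = 0xb0
[4] xor(0x29,0xdf) = 0xf6
[5] xor(0x07,0x36) = 0x31
[6] xor(0x50,0x7a) = 0x2a
[7] xor(0xbd,0x19) = 0xa4
[8] xor(0xae,0xf5) = 0x5b
[9] xor(0xbe,0x1c) = 0xa2
[10] xor(0xeb,0xc9) = 0x22
[11] xor(0x63,0x76) = 0x15
[12] tail/keep = 0x36
[13] tail/keep = 0x63
[14] tail/keep = 0xc8
[15] tail/keep = 0x16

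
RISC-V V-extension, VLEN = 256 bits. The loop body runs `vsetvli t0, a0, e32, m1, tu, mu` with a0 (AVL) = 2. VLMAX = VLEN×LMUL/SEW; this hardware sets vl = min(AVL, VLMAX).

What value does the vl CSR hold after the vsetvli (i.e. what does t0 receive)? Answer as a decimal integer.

VLMAX = VLEN×LMUL/SEW = 256×1/32 = 8
vl ← min(2, 8) = 2

vl = 2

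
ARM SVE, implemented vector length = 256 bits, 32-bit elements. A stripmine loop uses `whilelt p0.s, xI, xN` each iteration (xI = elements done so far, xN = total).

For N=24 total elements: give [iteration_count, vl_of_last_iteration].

[iterations, last_vl] = [3, 8]

register lanes = 256/32 = 8
iterations = ceil(24/8) = 3; final-pass vl = 8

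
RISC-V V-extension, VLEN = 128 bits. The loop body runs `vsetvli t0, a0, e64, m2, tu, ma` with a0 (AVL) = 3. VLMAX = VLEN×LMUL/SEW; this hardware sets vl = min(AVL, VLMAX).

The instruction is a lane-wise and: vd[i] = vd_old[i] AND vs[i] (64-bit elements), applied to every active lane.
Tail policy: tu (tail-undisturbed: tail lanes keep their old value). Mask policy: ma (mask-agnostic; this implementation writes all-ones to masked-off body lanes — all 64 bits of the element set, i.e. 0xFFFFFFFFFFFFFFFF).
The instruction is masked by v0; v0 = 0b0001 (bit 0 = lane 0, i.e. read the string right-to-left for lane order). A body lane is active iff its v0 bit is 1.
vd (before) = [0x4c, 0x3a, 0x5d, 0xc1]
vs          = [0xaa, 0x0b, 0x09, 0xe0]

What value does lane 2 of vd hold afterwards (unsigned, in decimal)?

lanes per group: 128·2/64 = 4
AVL=3 ≤ VLMAX=4, so vl = 3
  i=0: and(0x4c,0xaa) → 8
  i=1: mask-off/ones → 18446744073709551615
  i=2: mask-off/ones → 18446744073709551615
  i=3: tail/keep → 193

vd[2] = 18446744073709551615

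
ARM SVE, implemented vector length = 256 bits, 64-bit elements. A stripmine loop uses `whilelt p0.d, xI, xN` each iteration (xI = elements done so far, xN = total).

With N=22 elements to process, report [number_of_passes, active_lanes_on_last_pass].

[iterations, last_vl] = [6, 2]

lane count: 256 div 64 = 4
N=22: ⌈22/4⌉ = 6 iters; last vl = 22 − 5×4 = 2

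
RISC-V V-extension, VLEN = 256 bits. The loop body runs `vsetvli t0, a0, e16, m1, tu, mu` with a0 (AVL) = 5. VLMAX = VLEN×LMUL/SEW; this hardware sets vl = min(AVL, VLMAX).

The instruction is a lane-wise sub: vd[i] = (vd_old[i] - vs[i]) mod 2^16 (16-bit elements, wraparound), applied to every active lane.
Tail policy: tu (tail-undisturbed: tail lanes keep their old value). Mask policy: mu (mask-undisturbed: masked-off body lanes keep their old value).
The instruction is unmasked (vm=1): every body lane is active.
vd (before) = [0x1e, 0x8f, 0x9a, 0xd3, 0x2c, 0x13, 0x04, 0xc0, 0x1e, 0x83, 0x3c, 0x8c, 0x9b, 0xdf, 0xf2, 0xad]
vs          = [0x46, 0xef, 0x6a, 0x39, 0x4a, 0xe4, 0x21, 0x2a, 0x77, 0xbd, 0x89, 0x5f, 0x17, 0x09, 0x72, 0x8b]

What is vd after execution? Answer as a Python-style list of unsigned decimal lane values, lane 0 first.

vd = [65496, 65440, 48, 154, 65506, 19, 4, 192, 30, 131, 60, 140, 155, 223, 242, 173]

lanes per group: 256·1/16 = 16
AVL=5 ≤ VLMAX=16, so vl = 5
vd[0] sub(0x1e,0x46) -> 0xffd8
vd[1] sub(0x8f,0xef) -> 0xffa0
vd[2] sub(0x9a,0x6a) -> 0x30
vd[3] sub(0xd3,0x39) -> 0x9a
vd[4] sub(0x2c,0x4a) -> 0xffe2
vd[5] tail/keep -> 0x13
vd[6] tail/keep -> 0x04
vd[7] tail/keep -> 0xc0
vd[8] tail/keep -> 0x1e
vd[9] tail/keep -> 0x83
vd[10] tail/keep -> 0x3c
vd[11] tail/keep -> 0x8c
vd[12] tail/keep -> 0x9b
vd[13] tail/keep -> 0xdf
vd[14] tail/keep -> 0xf2
vd[15] tail/keep -> 0xad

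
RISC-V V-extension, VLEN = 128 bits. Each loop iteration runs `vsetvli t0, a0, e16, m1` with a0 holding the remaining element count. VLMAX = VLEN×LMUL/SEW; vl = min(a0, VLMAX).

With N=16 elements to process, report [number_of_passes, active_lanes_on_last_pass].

[iterations, last_vl] = [2, 8]

VLMAX = (128 × 1) / 16 = 8 lanes
iterations = ceil(16/8) = 2; final-pass vl = 8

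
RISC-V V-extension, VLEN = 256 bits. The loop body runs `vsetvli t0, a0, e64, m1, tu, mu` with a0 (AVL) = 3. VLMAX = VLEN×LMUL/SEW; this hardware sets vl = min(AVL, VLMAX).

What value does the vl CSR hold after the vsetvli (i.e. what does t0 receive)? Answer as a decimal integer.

vl = 3

lanes per group: 256·1/64 = 4
AVL=3 ≤ VLMAX=4, so vl = 3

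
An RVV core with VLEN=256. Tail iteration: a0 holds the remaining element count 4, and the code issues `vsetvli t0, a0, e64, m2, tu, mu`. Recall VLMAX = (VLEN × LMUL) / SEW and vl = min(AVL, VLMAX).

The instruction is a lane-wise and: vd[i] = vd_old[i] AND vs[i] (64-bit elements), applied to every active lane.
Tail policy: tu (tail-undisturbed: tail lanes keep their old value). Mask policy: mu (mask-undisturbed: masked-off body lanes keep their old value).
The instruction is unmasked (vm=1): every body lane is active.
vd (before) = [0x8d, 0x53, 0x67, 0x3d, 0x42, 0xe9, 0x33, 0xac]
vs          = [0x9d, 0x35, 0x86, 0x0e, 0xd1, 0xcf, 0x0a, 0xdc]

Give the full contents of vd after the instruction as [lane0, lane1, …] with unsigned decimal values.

vd = [141, 17, 6, 12, 66, 233, 51, 172]

VLMAX = (256 × 2) / 64 = 8 lanes
vl ← min(4, 8) = 4
lane  0: and(0x8d,0x9d) ⇒ 0x8d
lane  1: and(0x53,0x35) ⇒ 0x11
lane  2: and(0x67,0x86) ⇒ 0x06
lane  3: and(0x3d,0x0e) ⇒ 0x0c
lane  4: tail/keep ⇒ 0x42
lane  5: tail/keep ⇒ 0xe9
lane  6: tail/keep ⇒ 0x33
lane  7: tail/keep ⇒ 0xac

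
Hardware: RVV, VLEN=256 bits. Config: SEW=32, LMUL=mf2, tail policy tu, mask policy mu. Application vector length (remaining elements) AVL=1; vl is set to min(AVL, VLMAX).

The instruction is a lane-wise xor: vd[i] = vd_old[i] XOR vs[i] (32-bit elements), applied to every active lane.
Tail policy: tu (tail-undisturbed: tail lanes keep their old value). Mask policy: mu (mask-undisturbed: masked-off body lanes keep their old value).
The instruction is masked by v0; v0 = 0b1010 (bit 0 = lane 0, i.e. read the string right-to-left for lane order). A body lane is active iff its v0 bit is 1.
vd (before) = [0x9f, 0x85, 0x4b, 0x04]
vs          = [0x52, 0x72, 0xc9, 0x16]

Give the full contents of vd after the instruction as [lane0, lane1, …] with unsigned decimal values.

vd = [159, 133, 75, 4]

VLMAX = (256 × 1/2) / 32 = 4 lanes
vl ← min(1, 4) = 1
  i=0: mask-off/keep → 159
  i=1: tail/keep → 133
  i=2: tail/keep → 75
  i=3: tail/keep → 4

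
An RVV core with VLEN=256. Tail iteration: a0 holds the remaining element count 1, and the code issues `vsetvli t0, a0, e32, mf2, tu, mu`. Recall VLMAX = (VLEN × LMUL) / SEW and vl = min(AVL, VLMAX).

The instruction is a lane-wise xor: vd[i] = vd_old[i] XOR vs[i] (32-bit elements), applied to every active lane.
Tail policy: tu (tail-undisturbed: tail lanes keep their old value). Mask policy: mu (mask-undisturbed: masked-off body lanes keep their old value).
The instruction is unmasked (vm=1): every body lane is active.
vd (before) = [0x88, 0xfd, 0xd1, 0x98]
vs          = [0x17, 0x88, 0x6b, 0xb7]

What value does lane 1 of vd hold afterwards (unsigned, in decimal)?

VLMAX = (256 × 1/2) / 32 = 4 lanes
vl = min(AVL, VLMAX) = min(1, 4) = 1
vd[0] xor(0x88,0x17) -> 0x9f
vd[1] tail/keep -> 0xfd
vd[2] tail/keep -> 0xd1
vd[3] tail/keep -> 0x98

vd[1] = 253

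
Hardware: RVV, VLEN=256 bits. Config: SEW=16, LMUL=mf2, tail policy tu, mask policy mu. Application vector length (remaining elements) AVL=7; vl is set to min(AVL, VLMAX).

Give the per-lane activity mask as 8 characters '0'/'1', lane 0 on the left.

lanes per group: 256·1/2/16 = 8
vl ← min(7, 8) = 7
bits (lane 0 leftmost): 11111110

predicate = 11111110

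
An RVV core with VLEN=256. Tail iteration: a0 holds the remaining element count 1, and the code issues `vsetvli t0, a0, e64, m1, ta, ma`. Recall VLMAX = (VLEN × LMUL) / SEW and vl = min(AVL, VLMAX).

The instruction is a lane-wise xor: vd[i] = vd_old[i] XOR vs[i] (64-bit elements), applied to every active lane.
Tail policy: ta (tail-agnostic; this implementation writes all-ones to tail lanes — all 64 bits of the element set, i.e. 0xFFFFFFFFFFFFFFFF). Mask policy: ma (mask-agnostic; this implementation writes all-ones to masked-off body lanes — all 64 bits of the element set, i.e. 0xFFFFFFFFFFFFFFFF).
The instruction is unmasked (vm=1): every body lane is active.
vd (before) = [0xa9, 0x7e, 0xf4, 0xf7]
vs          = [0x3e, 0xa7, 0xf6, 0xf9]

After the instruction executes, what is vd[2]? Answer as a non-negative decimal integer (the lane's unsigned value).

vd[2] = 18446744073709551615

VLMAX = (256 × 1) / 64 = 4 lanes
vl ← min(1, 4) = 1
[0] xor(0xa9,0x3e) = 0x97
[1] tail/ones = 0xffffffffffffffff
[2] tail/ones = 0xffffffffffffffff
[3] tail/ones = 0xffffffffffffffff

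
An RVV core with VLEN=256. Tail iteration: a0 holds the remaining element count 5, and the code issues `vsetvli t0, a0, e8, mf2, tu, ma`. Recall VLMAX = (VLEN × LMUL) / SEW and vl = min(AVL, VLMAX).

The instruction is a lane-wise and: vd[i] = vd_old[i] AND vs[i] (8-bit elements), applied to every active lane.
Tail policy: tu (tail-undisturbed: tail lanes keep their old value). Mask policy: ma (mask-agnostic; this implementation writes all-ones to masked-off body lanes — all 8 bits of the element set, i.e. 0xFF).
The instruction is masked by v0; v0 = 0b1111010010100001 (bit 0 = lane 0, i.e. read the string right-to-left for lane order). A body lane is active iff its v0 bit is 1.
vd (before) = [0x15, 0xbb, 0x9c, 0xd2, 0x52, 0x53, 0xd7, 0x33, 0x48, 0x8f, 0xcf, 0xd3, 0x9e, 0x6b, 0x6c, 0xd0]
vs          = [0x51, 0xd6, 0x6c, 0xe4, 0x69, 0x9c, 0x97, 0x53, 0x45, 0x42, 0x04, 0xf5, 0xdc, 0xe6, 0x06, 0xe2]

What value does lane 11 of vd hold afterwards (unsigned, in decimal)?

vd[11] = 211

VLMAX = (256 × 1/2) / 8 = 16 lanes
vl = min(AVL, VLMAX) = min(5, 16) = 5
lane  0: and(0x15,0x51) ⇒ 0x11
lane  1: mask-off/ones ⇒ 0xff
lane  2: mask-off/ones ⇒ 0xff
lane  3: mask-off/ones ⇒ 0xff
lane  4: mask-off/ones ⇒ 0xff
lane  5: tail/keep ⇒ 0x53
lane  6: tail/keep ⇒ 0xd7
lane  7: tail/keep ⇒ 0x33
lane  8: tail/keep ⇒ 0x48
lane  9: tail/keep ⇒ 0x8f
lane 10: tail/keep ⇒ 0xcf
lane 11: tail/keep ⇒ 0xd3
lane 12: tail/keep ⇒ 0x9e
lane 13: tail/keep ⇒ 0x6b
lane 14: tail/keep ⇒ 0x6c
lane 15: tail/keep ⇒ 0xd0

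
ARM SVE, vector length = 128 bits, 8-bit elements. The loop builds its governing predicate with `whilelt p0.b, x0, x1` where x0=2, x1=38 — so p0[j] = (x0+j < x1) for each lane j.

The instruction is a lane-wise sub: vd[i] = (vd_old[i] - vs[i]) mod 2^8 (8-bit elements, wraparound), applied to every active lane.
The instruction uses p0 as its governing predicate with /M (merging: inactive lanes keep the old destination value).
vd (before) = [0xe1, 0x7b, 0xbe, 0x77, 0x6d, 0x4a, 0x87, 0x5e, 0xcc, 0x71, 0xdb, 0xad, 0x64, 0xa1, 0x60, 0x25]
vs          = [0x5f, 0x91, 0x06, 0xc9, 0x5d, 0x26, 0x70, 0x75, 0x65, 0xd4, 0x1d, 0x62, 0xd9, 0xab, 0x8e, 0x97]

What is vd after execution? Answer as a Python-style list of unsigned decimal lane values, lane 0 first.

register lanes = 128/8 = 16
whilelt: lane j active iff 2+j < 38 → j < 36 → 16 active
lane  0: sub(0xe1,0x5f) ⇒ 0x82
lane  1: sub(0x7b,0x91) ⇒ 0xea
lane  2: sub(0xbe,0x06) ⇒ 0xb8
lane  3: sub(0x77,0xc9) ⇒ 0xae
lane  4: sub(0x6d,0x5d) ⇒ 0x10
lane  5: sub(0x4a,0x26) ⇒ 0x24
lane  6: sub(0x87,0x70) ⇒ 0x17
lane  7: sub(0x5e,0x75) ⇒ 0xe9
lane  8: sub(0xcc,0x65) ⇒ 0x67
lane  9: sub(0x71,0xd4) ⇒ 0x9d
lane 10: sub(0xdb,0x1d) ⇒ 0xbe
lane 11: sub(0xad,0x62) ⇒ 0x4b
lane 12: sub(0x64,0xd9) ⇒ 0x8b
lane 13: sub(0xa1,0xab) ⇒ 0xf6
lane 14: sub(0x60,0x8e) ⇒ 0xd2
lane 15: sub(0x25,0x97) ⇒ 0x8e

vd = [130, 234, 184, 174, 16, 36, 23, 233, 103, 157, 190, 75, 139, 246, 210, 142]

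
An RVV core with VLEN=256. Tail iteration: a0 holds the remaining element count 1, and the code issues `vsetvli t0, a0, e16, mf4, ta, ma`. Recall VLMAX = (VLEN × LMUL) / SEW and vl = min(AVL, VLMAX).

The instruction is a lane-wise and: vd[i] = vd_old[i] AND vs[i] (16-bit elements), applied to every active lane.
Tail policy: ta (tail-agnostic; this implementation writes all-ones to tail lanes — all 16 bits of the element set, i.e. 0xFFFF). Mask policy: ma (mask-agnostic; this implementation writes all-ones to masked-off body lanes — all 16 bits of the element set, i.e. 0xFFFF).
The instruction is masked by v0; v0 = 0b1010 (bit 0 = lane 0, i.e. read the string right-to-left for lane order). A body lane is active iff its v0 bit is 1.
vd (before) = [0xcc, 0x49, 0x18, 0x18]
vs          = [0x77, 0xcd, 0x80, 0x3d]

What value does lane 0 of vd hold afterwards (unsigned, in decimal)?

lanes per group: 256·1/4/16 = 4
vl ← min(1, 4) = 1
lane  0: mask-off/ones ⇒ 0xffff
lane  1: tail/ones ⇒ 0xffff
lane  2: tail/ones ⇒ 0xffff
lane  3: tail/ones ⇒ 0xffff

vd[0] = 65535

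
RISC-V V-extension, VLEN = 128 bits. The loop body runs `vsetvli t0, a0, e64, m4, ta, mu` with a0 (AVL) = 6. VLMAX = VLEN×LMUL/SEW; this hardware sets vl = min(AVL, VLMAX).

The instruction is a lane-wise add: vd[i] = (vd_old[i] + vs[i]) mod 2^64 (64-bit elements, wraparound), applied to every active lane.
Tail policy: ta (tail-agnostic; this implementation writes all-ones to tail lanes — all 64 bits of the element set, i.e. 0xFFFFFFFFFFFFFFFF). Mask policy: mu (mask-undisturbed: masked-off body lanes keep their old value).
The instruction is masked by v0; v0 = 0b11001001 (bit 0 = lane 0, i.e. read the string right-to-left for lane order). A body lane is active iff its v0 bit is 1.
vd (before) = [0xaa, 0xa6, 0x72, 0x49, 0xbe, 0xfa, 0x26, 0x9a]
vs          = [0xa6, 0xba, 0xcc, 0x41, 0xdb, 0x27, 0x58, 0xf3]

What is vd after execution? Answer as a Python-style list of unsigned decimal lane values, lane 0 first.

vd = [336, 166, 114, 138, 190, 250, 18446744073709551615, 18446744073709551615]

VLMAX = VLEN×LMUL/SEW = 128×4/64 = 8
AVL=6 ≤ VLMAX=8, so vl = 6
lane  0: add(0xaa,0xa6) ⇒ 0x150
lane  1: mask-off/keep ⇒ 0xa6
lane  2: mask-off/keep ⇒ 0x72
lane  3: add(0x49,0x41) ⇒ 0x8a
lane  4: mask-off/keep ⇒ 0xbe
lane  5: mask-off/keep ⇒ 0xfa
lane  6: tail/ones ⇒ 0xffffffffffffffff
lane  7: tail/ones ⇒ 0xffffffffffffffff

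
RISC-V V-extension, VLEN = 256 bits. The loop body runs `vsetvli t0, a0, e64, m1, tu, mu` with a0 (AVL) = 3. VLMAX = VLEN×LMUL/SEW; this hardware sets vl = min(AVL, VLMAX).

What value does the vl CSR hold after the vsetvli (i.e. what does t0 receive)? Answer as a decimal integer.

vl = 3

VLMAX = VLEN×LMUL/SEW = 256×1/64 = 4
vl = min(AVL, VLMAX) = min(3, 4) = 3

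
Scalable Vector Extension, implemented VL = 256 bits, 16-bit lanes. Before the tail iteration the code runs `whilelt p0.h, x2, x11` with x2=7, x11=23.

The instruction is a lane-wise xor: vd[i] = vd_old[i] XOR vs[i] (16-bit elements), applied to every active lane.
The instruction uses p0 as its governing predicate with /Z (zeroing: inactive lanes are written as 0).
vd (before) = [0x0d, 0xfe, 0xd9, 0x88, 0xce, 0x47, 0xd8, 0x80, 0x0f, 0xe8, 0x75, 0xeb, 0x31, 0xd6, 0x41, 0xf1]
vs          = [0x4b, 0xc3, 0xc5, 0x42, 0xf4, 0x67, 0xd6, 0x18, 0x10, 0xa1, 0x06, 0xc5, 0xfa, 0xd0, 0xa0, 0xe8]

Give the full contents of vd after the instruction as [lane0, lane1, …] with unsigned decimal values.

lane count: 256 div 16 = 16
whilelt: lane j active iff 7+j < 23 → j < 16 → 16 active
lane  0: xor(0x0d,0x4b) ⇒ 0x46
lane  1: xor(0xfe,0xc3) ⇒ 0x3d
lane  2: xor(0xd9,0xc5) ⇒ 0x1c
lane  3: xor(0x88,0x42) ⇒ 0xca
lane  4: xor(0xce,0xf4) ⇒ 0x3a
lane  5: xor(0x47,0x67) ⇒ 0x20
lane  6: xor(0xd8,0xd6) ⇒ 0x0e
lane  7: xor(0x80,0x18) ⇒ 0x98
lane  8: xor(0x0f,0x10) ⇒ 0x1f
lane  9: xor(0xe8,0xa1) ⇒ 0x49
lane 10: xor(0x75,0x06) ⇒ 0x73
lane 11: xor(0xeb,0xc5) ⇒ 0x2e
lane 12: xor(0x31,0xfa) ⇒ 0xcb
lane 13: xor(0xd6,0xd0) ⇒ 0x06
lane 14: xor(0x41,0xa0) ⇒ 0xe1
lane 15: xor(0xf1,0xe8) ⇒ 0x19

vd = [70, 61, 28, 202, 58, 32, 14, 152, 31, 73, 115, 46, 203, 6, 225, 25]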